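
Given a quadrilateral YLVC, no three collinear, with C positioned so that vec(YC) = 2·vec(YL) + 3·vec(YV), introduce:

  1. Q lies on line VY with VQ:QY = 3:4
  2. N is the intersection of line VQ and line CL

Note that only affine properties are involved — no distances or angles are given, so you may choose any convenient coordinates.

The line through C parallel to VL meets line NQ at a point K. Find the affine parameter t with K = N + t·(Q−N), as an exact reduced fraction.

t = 56/25

Choose coordinates Y = (0, 0), L = (1, 0), V = (0, 1), C = (2, 3).
1. Q lies on line VY with VQ:QY = 3:4 ⇒ Q = (0, 4/7)
2. N is the intersection of line VQ and line CL ⇒ N = (0, -3)
through C parallel to VL: direction (1, -1); meets NQ at K = (0, 5)
K = N + t·(Q−N) with t = 56/25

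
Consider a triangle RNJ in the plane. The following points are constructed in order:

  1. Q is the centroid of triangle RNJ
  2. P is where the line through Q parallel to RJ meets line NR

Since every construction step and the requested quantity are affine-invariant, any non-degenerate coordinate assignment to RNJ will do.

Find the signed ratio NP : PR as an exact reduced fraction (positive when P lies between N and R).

Assign R = (0, 0), N = (1, 0), J = (0, 1) — the answer is frame-independent, so this choice is without loss of generality.
1. Q is the centroid of triangle RNJ ⇒ Q = (1/3, 1/3)
2. P is where the line through Q parallel to RJ meets line NR ⇒ P = (1/3, 0)
P = N + t·(R−N) with t = 2/3, so NP:PR = t:(1−t) = 2/3:1/3

NP:PR = 2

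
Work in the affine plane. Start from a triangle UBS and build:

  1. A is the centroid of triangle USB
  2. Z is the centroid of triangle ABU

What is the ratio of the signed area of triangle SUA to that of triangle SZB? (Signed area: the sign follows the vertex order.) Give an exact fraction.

Choose coordinates U = (0, 0), B = (1, 0), S = (0, 1).
1. A is the centroid of triangle USB ⇒ A = (1/3, 1/3)
2. Z is the centroid of triangle ABU ⇒ Z = (4/9, 1/9)
2·[SUA] = 1/3, 2·[SZB] = 4/9
[SUA]:[SZB] = 1/3:4/9 = 3/4

[SUA]:[SZB] = 3/4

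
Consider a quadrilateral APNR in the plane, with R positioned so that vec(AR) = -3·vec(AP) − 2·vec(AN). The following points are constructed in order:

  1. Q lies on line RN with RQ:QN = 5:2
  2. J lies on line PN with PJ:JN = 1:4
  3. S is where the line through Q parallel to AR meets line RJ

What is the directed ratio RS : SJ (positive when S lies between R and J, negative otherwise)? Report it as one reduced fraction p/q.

RS:SJ = -15/22

Assign A = (0, 0), P = (1, 0), N = (0, 1), R = (-3, -2) — the answer is frame-independent, so this choice is without loss of generality.
1. Q lies on line RN with RQ:QN = 5:2 ⇒ Q = (-6/7, 1/7)
2. J lies on line PN with PJ:JN = 1:4 ⇒ J = (4/5, 1/5)
3. S is where the line through Q parallel to AR meets line RJ ⇒ S = (-78/7, -47/7)
S = R + t·(J−R) with t = -15/7, so RS:SJ = t:(1−t) = -15/7:22/7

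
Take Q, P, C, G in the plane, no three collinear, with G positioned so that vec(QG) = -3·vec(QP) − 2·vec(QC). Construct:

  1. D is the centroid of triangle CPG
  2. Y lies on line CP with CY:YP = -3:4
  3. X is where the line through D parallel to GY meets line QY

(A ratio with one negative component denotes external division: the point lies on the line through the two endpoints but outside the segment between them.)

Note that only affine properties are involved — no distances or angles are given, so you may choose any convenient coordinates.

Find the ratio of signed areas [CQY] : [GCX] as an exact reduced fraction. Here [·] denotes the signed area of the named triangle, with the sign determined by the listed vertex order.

Set Q = (0, 0), P = (1, 0), C = (0, 1), G = (-3, -2); any affine frame gives the same invariant.
1. D is the centroid of triangle CPG ⇒ D = (-2/3, -1/3)
2. Y lies on line CP with CY:YP = -3:4 ⇒ Y = (-3, 4)
3. X is where the line through D parallel to GY meets line QY ⇒ X = (-2/3, 8/9)
2·[CQY] = -3, 2·[GCX] = 5/3
[CQY]:[GCX] = -3:5/3 = -9/5

[CQY]:[GCX] = -9/5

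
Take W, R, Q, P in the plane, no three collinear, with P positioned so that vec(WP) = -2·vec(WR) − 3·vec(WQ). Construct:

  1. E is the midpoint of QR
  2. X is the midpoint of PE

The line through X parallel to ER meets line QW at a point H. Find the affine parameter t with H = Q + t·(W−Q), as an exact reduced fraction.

t = 3

Choose coordinates W = (0, 0), R = (1, 0), Q = (0, 1), P = (-2, -3).
1. E is the midpoint of QR ⇒ E = (1/2, 1/2)
2. X is the midpoint of PE ⇒ X = (-3/4, -5/4)
through X parallel to ER: direction (1/2, -1/2); meets QW at H = (0, -2)
H = Q + t·(W−Q) with t = 3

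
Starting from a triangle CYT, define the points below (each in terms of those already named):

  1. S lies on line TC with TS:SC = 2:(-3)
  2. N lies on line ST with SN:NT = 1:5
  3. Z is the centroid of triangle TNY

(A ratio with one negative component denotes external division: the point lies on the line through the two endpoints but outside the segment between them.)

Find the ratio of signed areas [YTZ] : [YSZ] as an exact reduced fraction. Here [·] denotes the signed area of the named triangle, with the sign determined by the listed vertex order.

Assign C = (0, 0), Y = (1, 0), T = (0, 1) — the answer is frame-independent, so this choice is without loss of generality.
1. S lies on line TC with TS:SC = 2:(-3) ⇒ S = (0, 3)
2. N lies on line ST with SN:NT = 1:5 ⇒ N = (0, 8/3)
3. Z is the centroid of triangle TNY ⇒ Z = (1/3, 11/9)
2·[YTZ] = -5/9, 2·[YSZ] = 7/9
[YTZ]:[YSZ] = -5/9:7/9 = -5/7

[YTZ]:[YSZ] = -5/7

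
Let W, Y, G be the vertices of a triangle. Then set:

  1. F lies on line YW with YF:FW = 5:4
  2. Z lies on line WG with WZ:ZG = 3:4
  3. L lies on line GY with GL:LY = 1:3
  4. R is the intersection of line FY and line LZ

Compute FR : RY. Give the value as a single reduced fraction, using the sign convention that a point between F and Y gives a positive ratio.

Assign W = (0, 0), Y = (1, 0), G = (0, 1) — the answer is frame-independent, so this choice is without loss of generality.
1. F lies on line YW with YF:FW = 5:4 ⇒ F = (4/9, 0)
2. Z lies on line WG with WZ:ZG = 3:4 ⇒ Z = (0, 3/7)
3. L lies on line GY with GL:LY = 1:3 ⇒ L = (1/4, 3/4)
4. R is the intersection of line FY and line LZ ⇒ R = (-1/3, 0)
R = F + t·(Y−F) with t = -7/5, so FR:RY = t:(1−t) = -7/5:12/5

FR:RY = -7/12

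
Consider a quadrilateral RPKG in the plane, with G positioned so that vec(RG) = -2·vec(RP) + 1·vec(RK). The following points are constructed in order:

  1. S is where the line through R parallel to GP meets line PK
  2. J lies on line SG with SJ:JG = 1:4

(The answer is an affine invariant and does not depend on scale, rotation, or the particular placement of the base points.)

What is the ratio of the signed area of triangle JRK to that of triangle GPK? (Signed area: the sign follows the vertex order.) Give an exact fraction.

Choose coordinates R = (0, 0), P = (1, 0), K = (0, 1), G = (-2, 1).
1. S is where the line through R parallel to GP meets line PK ⇒ S = (3/2, -1/2)
2. J lies on line SG with SJ:JG = 1:4 ⇒ J = (4/5, -1/5)
2·[JRK] = -4/5, 2·[GPK] = 2
[JRK]:[GPK] = -4/5:2 = -2/5

[JRK]:[GPK] = -2/5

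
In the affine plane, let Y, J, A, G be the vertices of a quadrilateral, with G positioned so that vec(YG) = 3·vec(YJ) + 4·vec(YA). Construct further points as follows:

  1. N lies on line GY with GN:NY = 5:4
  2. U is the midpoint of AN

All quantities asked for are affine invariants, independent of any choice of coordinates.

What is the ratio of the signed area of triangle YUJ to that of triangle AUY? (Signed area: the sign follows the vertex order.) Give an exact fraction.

[YUJ]:[AUY] = 25/12

Set Y = (0, 0), J = (1, 0), A = (0, 1), G = (3, 4); any affine frame gives the same invariant.
1. N lies on line GY with GN:NY = 5:4 ⇒ N = (4/3, 16/9)
2. U is the midpoint of AN ⇒ U = (2/3, 25/18)
2·[YUJ] = -25/18, 2·[AUY] = -2/3
[YUJ]:[AUY] = -25/18:-2/3 = 25/12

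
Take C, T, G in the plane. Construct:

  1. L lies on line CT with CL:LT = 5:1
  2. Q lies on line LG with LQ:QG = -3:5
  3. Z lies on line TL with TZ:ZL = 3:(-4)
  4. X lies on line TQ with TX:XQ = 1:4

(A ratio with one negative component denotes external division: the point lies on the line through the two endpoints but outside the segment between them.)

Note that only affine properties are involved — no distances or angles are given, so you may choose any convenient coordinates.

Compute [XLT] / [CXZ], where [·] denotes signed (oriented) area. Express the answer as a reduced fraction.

Set C = (0, 0), T = (1, 0), G = (0, 1); any affine frame gives the same invariant.
1. L lies on line CT with CL:LT = 5:1 ⇒ L = (5/6, 0)
2. Q lies on line LG with LQ:QG = -3:5 ⇒ Q = (25/12, -3/2)
3. Z lies on line TL with TZ:ZL = 3:(-4) ⇒ Z = (3/2, 0)
4. X lies on line TQ with TX:XQ = 1:4 ⇒ X = (73/60, -3/10)
2·[XLT] = -1/20, 2·[CXZ] = 9/20
[XLT]:[CXZ] = -1/20:9/20 = -1/9

[XLT]:[CXZ] = -1/9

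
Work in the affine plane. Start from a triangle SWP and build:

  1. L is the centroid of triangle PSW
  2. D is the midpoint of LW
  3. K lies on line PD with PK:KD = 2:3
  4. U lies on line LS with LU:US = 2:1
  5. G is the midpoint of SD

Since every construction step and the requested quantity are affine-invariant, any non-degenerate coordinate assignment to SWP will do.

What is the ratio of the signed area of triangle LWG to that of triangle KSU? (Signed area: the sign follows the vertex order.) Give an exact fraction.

[LWG]:[KSU] = -15/4

Set S = (0, 0), W = (1, 0), P = (0, 1); any affine frame gives the same invariant.
1. L is the centroid of triangle PSW ⇒ L = (1/3, 1/3)
2. D is the midpoint of LW ⇒ D = (2/3, 1/6)
3. K lies on line PD with PK:KD = 2:3 ⇒ K = (4/15, 2/3)
4. U lies on line LS with LU:US = 2:1 ⇒ U = (1/9, 1/9)
5. G is the midpoint of SD ⇒ G = (1/3, 1/12)
2·[LWG] = -1/6, 2·[KSU] = 2/45
[LWG]:[KSU] = -1/6:2/45 = -15/4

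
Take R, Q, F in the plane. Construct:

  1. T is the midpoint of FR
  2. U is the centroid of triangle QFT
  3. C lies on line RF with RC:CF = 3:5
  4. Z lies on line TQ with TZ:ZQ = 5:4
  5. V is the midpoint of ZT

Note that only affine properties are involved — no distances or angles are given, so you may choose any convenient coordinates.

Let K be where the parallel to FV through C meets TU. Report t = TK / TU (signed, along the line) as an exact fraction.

t = -15/92

Work in coordinates with R = (0, 0), Q = (1, 0), F = (0, 1).
1. T is the midpoint of FR ⇒ T = (0, 1/2)
2. U is the centroid of triangle QFT ⇒ U = (1/3, 1/2)
3. C lies on line RF with RC:CF = 3:5 ⇒ C = (0, 3/8)
4. Z lies on line TQ with TZ:ZQ = 5:4 ⇒ Z = (5/9, 2/9)
5. V is the midpoint of ZT ⇒ V = (5/18, 13/36)
through C parallel to FV: direction (5/18, -23/36); meets TU at K = (-5/92, 1/2)
K = T + t·(U−T) with t = -15/92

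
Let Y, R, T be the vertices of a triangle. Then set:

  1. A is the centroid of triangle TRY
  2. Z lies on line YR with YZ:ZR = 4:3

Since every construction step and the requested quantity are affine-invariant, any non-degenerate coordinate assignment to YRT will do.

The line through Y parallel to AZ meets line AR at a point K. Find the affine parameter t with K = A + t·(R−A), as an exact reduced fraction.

Work in coordinates with Y = (0, 0), R = (1, 0), T = (0, 1).
1. A is the centroid of triangle TRY ⇒ A = (1/3, 1/3)
2. Z lies on line YR with YZ:ZR = 4:3 ⇒ Z = (4/7, 0)
through Y parallel to AZ: direction (5/21, -1/3); meets AR at K = (-5/9, 7/9)
K = A + t·(R−A) with t = -4/3

t = -4/3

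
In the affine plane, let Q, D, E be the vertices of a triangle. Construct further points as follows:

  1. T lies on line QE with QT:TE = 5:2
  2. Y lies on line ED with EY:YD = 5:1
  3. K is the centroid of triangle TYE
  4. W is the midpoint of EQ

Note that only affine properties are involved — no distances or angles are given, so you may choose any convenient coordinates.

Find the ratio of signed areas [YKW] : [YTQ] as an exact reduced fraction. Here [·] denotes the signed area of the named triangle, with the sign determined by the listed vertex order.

[YKW]:[YTQ] = 1/3

Assign Q = (0, 0), D = (1, 0), E = (0, 1) — the answer is frame-independent, so this choice is without loss of generality.
1. T lies on line QE with QT:TE = 5:2 ⇒ T = (0, 5/7)
2. Y lies on line ED with EY:YD = 5:1 ⇒ Y = (5/6, 1/6)
3. K is the centroid of triangle TYE ⇒ K = (5/18, 79/126)
4. W is the midpoint of EQ ⇒ W = (0, 1/2)
2·[YKW] = 25/126, 2·[YTQ] = 25/42
[YKW]:[YTQ] = 25/126:25/42 = 1/3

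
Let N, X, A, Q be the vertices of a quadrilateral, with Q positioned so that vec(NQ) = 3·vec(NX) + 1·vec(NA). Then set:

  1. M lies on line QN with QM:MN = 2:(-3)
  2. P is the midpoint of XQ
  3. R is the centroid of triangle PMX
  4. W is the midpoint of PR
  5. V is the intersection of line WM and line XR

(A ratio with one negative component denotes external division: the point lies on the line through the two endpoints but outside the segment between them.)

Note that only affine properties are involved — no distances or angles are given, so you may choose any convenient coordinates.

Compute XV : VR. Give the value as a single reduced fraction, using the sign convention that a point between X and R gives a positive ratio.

XV:VR = -4

Assign N = (0, 0), X = (1, 0), A = (0, 1), Q = (3, 1) — the answer is frame-independent, so this choice is without loss of generality.
1. M lies on line QN with QM:MN = 2:(-3) ⇒ M = (9, 3)
2. P is the midpoint of XQ ⇒ P = (2, 1/2)
3. R is the centroid of triangle PMX ⇒ R = (4, 7/6)
4. W is the midpoint of PR ⇒ W = (3, 5/6)
5. V is the intersection of line WM and line XR ⇒ V = (5, 14/9)
V = X + t·(R−X) with t = 4/3, so XV:VR = t:(1−t) = 4/3:-1/3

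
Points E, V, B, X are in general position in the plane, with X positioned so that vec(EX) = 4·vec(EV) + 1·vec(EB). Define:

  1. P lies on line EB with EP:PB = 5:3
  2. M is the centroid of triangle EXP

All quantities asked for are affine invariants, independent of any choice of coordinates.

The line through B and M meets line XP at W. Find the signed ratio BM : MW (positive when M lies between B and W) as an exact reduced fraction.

Set E = (0, 0), V = (1, 0), B = (0, 1), X = (4, 1); any affine frame gives the same invariant.
1. P lies on line EB with EP:PB = 5:3 ⇒ P = (0, 5/8)
2. M is the centroid of triangle EXP ⇒ M = (4/3, 13/24)
line BM meets XP at W = (6/7, 79/112)
M = B + t·(W−B) with t = 14/9, so BM:MW = 14/9:-5/9

BM:MW = -14/5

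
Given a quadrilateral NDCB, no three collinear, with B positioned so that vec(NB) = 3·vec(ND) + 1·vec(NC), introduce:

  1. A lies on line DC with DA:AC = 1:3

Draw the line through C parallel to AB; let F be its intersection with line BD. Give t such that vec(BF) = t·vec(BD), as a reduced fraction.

Choose coordinates N = (0, 0), D = (1, 0), C = (0, 1), B = (3, 1).
1. A lies on line DC with DA:AC = 1:3 ⇒ A = (3/4, 1/4)
through C parallel to AB: direction (9/4, 3/4); meets BD at F = (9, 4)
F = B + t·(D−B) with t = -3

t = -3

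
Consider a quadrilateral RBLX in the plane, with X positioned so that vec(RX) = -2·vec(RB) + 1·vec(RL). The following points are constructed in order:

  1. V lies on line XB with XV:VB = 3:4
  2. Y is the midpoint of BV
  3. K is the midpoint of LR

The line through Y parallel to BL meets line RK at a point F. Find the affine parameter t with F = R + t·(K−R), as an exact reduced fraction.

t = 6/7

Assign R = (0, 0), B = (1, 0), L = (0, 1), X = (-2, 1) — the answer is frame-independent, so this choice is without loss of generality.
1. V lies on line XB with XV:VB = 3:4 ⇒ V = (-5/7, 4/7)
2. Y is the midpoint of BV ⇒ Y = (1/7, 2/7)
3. K is the midpoint of LR ⇒ K = (0, 1/2)
through Y parallel to BL: direction (-1, 1); meets RK at F = (0, 3/7)
F = R + t·(K−R) with t = 6/7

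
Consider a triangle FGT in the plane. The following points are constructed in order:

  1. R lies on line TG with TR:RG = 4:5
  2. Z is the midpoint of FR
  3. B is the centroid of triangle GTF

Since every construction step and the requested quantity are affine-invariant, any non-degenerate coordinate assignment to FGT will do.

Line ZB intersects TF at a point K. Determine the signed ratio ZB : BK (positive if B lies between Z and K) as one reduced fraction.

ZB:BK = -1/3

Assign F = (0, 0), G = (1, 0), T = (0, 1) — the answer is frame-independent, so this choice is without loss of generality.
1. R lies on line TG with TR:RG = 4:5 ⇒ R = (4/9, 5/9)
2. Z is the midpoint of FR ⇒ Z = (2/9, 5/18)
3. B is the centroid of triangle GTF ⇒ B = (1/3, 1/3)
line ZB meets TF at K = (0, 1/6)
B = Z + t·(K−Z) with t = -1/2, so ZB:BK = -1/2:3/2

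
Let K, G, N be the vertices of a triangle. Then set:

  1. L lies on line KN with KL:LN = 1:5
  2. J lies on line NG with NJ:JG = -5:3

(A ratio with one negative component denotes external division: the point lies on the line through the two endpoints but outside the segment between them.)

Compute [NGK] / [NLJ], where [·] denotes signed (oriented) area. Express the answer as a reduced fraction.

[NGK]:[NLJ] = -12/25

Work in coordinates with K = (0, 0), G = (1, 0), N = (0, 1).
1. L lies on line KN with KL:LN = 1:5 ⇒ L = (0, 1/6)
2. J lies on line NG with NJ:JG = -5:3 ⇒ J = (5/2, -3/2)
2·[NGK] = -1, 2·[NLJ] = 25/12
[NGK]:[NLJ] = -1:25/12 = -12/25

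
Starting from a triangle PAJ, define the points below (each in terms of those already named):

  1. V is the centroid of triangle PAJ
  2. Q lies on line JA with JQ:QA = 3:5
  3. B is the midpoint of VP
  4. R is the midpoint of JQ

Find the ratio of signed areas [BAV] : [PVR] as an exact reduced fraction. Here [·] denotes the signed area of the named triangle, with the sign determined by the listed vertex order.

[BAV]:[PVR] = 4/5

Set P = (0, 0), A = (1, 0), J = (0, 1); any affine frame gives the same invariant.
1. V is the centroid of triangle PAJ ⇒ V = (1/3, 1/3)
2. Q lies on line JA with JQ:QA = 3:5 ⇒ Q = (3/8, 5/8)
3. B is the midpoint of VP ⇒ B = (1/6, 1/6)
4. R is the midpoint of JQ ⇒ R = (3/16, 13/16)
2·[BAV] = 1/6, 2·[PVR] = 5/24
[BAV]:[PVR] = 1/6:5/24 = 4/5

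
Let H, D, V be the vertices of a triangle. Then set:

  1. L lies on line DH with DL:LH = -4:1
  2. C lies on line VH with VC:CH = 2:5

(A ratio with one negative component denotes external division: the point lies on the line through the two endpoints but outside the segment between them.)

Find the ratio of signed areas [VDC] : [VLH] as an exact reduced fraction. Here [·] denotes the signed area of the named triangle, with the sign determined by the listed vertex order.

Assign H = (0, 0), D = (1, 0), V = (0, 1) — the answer is frame-independent, so this choice is without loss of generality.
1. L lies on line DH with DL:LH = -4:1 ⇒ L = (-1/3, 0)
2. C lies on line VH with VC:CH = 2:5 ⇒ C = (0, 5/7)
2·[VDC] = -2/7, 2·[VLH] = 1/3
[VDC]:[VLH] = -2/7:1/3 = -6/7

[VDC]:[VLH] = -6/7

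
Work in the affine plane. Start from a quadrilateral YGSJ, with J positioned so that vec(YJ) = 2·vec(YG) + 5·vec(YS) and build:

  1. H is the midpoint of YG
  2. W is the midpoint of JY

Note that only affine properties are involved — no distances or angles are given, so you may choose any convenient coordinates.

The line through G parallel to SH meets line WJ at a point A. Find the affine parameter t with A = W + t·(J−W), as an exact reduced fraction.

t = -5/9

Set Y = (0, 0), G = (1, 0), S = (0, 1), J = (2, 5); any affine frame gives the same invariant.
1. H is the midpoint of YG ⇒ H = (1/2, 0)
2. W is the midpoint of JY ⇒ W = (1, 5/2)
through G parallel to SH: direction (1/2, -1); meets WJ at A = (4/9, 10/9)
A = W + t·(J−W) with t = -5/9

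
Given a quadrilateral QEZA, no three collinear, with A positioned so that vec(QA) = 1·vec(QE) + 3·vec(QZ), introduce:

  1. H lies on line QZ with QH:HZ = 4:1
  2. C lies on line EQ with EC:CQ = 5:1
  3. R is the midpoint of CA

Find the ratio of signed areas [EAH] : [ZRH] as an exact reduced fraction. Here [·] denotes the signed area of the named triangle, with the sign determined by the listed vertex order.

Work in coordinates with Q = (0, 0), E = (1, 0), Z = (0, 1), A = (1, 3).
1. H lies on line QZ with QH:HZ = 4:1 ⇒ H = (0, 4/5)
2. C lies on line EQ with EC:CQ = 5:1 ⇒ C = (1/6, 0)
3. R is the midpoint of CA ⇒ R = (7/12, 3/2)
2·[EAH] = 3, 2·[ZRH] = -7/60
[EAH]:[ZRH] = 3:-7/60 = -180/7

[EAH]:[ZRH] = -180/7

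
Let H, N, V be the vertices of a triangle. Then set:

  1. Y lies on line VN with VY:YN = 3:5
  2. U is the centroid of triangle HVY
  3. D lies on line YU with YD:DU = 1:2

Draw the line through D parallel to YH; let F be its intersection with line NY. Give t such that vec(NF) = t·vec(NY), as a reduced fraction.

t = 16/15

Choose coordinates H = (0, 0), N = (1, 0), V = (0, 1).
1. Y lies on line VN with VY:YN = 3:5 ⇒ Y = (3/8, 5/8)
2. U is the centroid of triangle HVY ⇒ U = (1/8, 13/24)
3. D lies on line YU with YD:DU = 1:2 ⇒ D = (7/24, 43/72)
through D parallel to YH: direction (-3/8, -5/8); meets NY at F = (1/3, 2/3)
F = N + t·(Y−N) with t = 16/15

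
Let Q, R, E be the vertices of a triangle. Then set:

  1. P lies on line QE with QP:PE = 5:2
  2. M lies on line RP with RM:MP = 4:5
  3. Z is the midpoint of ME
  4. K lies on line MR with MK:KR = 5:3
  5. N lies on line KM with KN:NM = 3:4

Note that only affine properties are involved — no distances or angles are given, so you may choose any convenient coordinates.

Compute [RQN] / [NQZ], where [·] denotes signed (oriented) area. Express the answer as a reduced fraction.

[RQN]:[NQZ] = 36/73

Choose coordinates Q = (0, 0), R = (1, 0), E = (0, 1).
1. P lies on line QE with QP:PE = 5:2 ⇒ P = (0, 5/7)
2. M lies on line RP with RM:MP = 4:5 ⇒ M = (5/9, 20/63)
3. Z is the midpoint of ME ⇒ Z = (5/18, 83/126)
4. K lies on line MR with MK:KR = 5:3 ⇒ K = (5/6, 5/42)
5. N lies on line KM with KN:NM = 3:4 ⇒ N = (5/7, 10/49)
2·[RQN] = -10/49, 2·[NQZ] = -365/882
[RQN]:[NQZ] = -10/49:-365/882 = 36/73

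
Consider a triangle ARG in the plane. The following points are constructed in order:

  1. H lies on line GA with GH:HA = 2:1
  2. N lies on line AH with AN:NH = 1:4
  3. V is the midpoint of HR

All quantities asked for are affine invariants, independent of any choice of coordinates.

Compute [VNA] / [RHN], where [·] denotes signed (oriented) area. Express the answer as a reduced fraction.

Choose coordinates A = (0, 0), R = (1, 0), G = (0, 1).
1. H lies on line GA with GH:HA = 2:1 ⇒ H = (0, 1/3)
2. N lies on line AH with AN:NH = 1:4 ⇒ N = (0, 1/15)
3. V is the midpoint of HR ⇒ V = (1/2, 1/6)
2·[VNA] = 1/30, 2·[RHN] = 4/15
[VNA]:[RHN] = 1/30:4/15 = 1/8

[VNA]:[RHN] = 1/8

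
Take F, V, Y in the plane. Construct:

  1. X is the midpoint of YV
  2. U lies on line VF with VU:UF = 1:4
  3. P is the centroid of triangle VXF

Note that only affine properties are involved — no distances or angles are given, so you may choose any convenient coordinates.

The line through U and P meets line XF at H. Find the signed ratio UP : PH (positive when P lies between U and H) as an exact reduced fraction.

UP:PH = 7/5

Work in coordinates with F = (0, 0), V = (1, 0), Y = (0, 1).
1. X is the midpoint of YV ⇒ X = (1/2, 1/2)
2. U lies on line VF with VU:UF = 1:4 ⇒ U = (4/5, 0)
3. P is the centroid of triangle VXF ⇒ P = (1/2, 1/6)
line UP meets XF at H = (2/7, 2/7)
P = U + t·(H−U) with t = 7/12, so UP:PH = 7/12:5/12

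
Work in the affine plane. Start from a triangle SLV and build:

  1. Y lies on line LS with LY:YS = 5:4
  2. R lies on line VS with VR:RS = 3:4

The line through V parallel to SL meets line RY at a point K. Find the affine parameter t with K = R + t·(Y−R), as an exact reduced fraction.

Work in coordinates with S = (0, 0), L = (1, 0), V = (0, 1).
1. Y lies on line LS with LY:YS = 5:4 ⇒ Y = (4/9, 0)
2. R lies on line VS with VR:RS = 3:4 ⇒ R = (0, 4/7)
through V parallel to SL: direction (1, 0); meets RY at K = (-1/3, 1)
K = R + t·(Y−R) with t = -3/4

t = -3/4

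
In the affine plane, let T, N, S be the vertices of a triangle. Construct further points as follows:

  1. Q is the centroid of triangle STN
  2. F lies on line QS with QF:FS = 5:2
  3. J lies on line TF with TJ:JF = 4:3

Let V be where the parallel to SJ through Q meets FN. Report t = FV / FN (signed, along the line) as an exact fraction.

t = 3/13

Choose coordinates T = (0, 0), N = (1, 0), S = (0, 1).
1. Q is the centroid of triangle STN ⇒ Q = (1/3, 1/3)
2. F lies on line QS with QF:FS = 5:2 ⇒ F = (2/21, 17/21)
3. J lies on line TF with TJ:JF = 4:3 ⇒ J = (8/147, 68/147)
through Q parallel to SJ: direction (8/147, -79/147); meets FN at V = (83/273, 170/273)
V = F + t·(N−F) with t = 3/13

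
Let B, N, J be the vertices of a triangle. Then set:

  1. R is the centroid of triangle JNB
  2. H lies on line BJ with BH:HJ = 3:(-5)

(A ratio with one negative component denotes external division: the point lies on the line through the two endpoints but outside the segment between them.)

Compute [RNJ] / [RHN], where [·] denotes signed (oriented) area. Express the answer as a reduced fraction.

[RNJ]:[RHN] = 1/4

Assign B = (0, 0), N = (1, 0), J = (0, 1) — the answer is frame-independent, so this choice is without loss of generality.
1. R is the centroid of triangle JNB ⇒ R = (1/3, 1/3)
2. H lies on line BJ with BH:HJ = 3:(-5) ⇒ H = (0, -3/2)
2·[RNJ] = 1/3, 2·[RHN] = 4/3
[RNJ]:[RHN] = 1/3:4/3 = 1/4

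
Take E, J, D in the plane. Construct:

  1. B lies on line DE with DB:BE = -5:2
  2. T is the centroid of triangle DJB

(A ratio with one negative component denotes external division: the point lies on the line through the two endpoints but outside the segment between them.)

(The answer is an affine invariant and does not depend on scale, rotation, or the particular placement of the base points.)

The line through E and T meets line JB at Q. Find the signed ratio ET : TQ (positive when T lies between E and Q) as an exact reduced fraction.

Assign E = (0, 0), J = (1, 0), D = (0, 1) — the answer is frame-independent, so this choice is without loss of generality.
1. B lies on line DE with DB:BE = -5:2 ⇒ B = (0, -2/3)
2. T is the centroid of triangle DJB ⇒ T = (1/3, 1/9)
line ET meets JB at Q = (2, 2/3)
T = E + t·(Q−E) with t = 1/6, so ET:TQ = 1/6:5/6

ET:TQ = 1/5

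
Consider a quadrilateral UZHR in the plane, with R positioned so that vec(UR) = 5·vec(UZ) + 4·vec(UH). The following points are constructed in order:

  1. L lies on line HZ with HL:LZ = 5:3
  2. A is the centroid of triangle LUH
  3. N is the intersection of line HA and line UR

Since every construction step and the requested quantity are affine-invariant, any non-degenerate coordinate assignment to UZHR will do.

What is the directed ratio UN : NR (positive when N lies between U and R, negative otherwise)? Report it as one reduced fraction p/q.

Choose coordinates U = (0, 0), Z = (1, 0), H = (0, 1), R = (5, 4).
1. L lies on line HZ with HL:LZ = 5:3 ⇒ L = (5/8, 3/8)
2. A is the centroid of triangle LUH ⇒ A = (5/24, 11/24)
3. N is the intersection of line HA and line UR ⇒ N = (5/17, 4/17)
N = U + t·(R−U) with t = 1/17, so UN:NR = t:(1−t) = 1/17:16/17

UN:NR = 1/16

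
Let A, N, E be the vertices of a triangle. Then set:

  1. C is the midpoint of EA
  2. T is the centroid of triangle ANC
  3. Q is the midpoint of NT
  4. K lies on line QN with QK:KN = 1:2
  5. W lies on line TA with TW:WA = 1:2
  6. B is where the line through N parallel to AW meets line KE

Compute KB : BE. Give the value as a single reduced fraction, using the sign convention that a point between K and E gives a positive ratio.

Choose coordinates A = (0, 0), N = (1, 0), E = (0, 1).
1. C is the midpoint of EA ⇒ C = (0, 1/2)
2. T is the centroid of triangle ANC ⇒ T = (1/3, 1/6)
3. Q is the midpoint of NT ⇒ Q = (2/3, 1/12)
4. K lies on line QN with QK:KN = 1:2 ⇒ K = (7/9, 1/18)
5. W lies on line TA with TW:WA = 1:2 ⇒ W = (2/9, 1/9)
6. B is where the line through N parallel to AW meets line KE ⇒ B = (7/8, -1/16)
B = K + t·(E−K) with t = -1/8, so KB:BE = t:(1−t) = -1/8:9/8

KB:BE = -1/9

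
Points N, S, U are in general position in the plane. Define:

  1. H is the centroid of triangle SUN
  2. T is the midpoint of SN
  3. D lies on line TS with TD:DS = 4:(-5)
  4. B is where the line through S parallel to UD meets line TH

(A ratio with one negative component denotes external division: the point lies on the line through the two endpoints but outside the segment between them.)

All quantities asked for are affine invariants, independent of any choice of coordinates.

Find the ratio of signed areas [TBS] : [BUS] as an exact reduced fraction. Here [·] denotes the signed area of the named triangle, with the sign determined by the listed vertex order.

[TBS]:[BUS] = -1/5

Work in coordinates with N = (0, 0), S = (1, 0), U = (0, 1).
1. H is the centroid of triangle SUN ⇒ H = (1/3, 1/3)
2. T is the midpoint of SN ⇒ T = (1/2, 0)
3. D lies on line TS with TD:DS = 4:(-5) ⇒ D = (-3/2, 0)
4. B is where the line through S parallel to UD meets line TH ⇒ B = (5/8, -1/4)
2·[TBS] = 1/8, 2·[BUS] = -5/8
[TBS]:[BUS] = 1/8:-5/8 = -1/5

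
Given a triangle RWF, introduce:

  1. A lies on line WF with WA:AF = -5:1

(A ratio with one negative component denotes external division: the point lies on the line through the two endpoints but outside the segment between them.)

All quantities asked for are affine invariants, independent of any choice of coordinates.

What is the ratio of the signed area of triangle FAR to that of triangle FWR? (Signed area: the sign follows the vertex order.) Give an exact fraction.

Work in coordinates with R = (0, 0), W = (1, 0), F = (0, 1).
1. A lies on line WF with WA:AF = -5:1 ⇒ A = (-1/4, 5/4)
2·[FAR] = 1/4, 2·[FWR] = -1
[FAR]:[FWR] = 1/4:-1 = -1/4

[FAR]:[FWR] = -1/4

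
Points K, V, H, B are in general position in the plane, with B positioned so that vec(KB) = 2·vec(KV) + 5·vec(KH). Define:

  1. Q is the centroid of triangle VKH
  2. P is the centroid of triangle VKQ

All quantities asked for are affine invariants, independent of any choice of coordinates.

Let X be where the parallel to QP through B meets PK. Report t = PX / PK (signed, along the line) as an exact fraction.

Work in coordinates with K = (0, 0), V = (1, 0), H = (0, 1), B = (2, 5).
1. Q is the centroid of triangle VKH ⇒ Q = (1/3, 1/3)
2. P is the centroid of triangle VKQ ⇒ P = (4/9, 1/9)
through B parallel to QP: direction (1/9, -2/9); meets PK at X = (4, 1)
X = P + t·(K−P) with t = -8

t = -8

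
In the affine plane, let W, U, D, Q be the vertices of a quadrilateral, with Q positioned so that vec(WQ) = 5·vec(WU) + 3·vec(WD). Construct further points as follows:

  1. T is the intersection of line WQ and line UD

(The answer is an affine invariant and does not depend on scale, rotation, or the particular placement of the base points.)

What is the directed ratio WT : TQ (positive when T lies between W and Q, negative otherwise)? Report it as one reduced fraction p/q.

WT:TQ = 1/7

Work in coordinates with W = (0, 0), U = (1, 0), D = (0, 1), Q = (5, 3).
1. T is the intersection of line WQ and line UD ⇒ T = (5/8, 3/8)
T = W + t·(Q−W) with t = 1/8, so WT:TQ = t:(1−t) = 1/8:7/8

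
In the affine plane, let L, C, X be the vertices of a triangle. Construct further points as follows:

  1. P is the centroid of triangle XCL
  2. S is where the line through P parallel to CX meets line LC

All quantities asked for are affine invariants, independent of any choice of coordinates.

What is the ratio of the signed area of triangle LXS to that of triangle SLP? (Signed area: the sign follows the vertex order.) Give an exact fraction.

[LXS]:[SLP] = 3

Work in coordinates with L = (0, 0), C = (1, 0), X = (0, 1).
1. P is the centroid of triangle XCL ⇒ P = (1/3, 1/3)
2. S is where the line through P parallel to CX meets line LC ⇒ S = (2/3, 0)
2·[LXS] = -2/3, 2·[SLP] = -2/9
[LXS]:[SLP] = -2/3:-2/9 = 3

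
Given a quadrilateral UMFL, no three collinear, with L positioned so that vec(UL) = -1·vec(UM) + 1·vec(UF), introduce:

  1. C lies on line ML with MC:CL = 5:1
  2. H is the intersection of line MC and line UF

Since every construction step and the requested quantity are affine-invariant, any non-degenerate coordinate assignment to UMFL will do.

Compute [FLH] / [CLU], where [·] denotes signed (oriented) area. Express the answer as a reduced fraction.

[FLH]:[CLU] = 3

Choose coordinates U = (0, 0), M = (1, 0), F = (0, 1), L = (-1, 1).
1. C lies on line ML with MC:CL = 5:1 ⇒ C = (-2/3, 5/6)
2. H is the intersection of line MC and line UF ⇒ H = (0, 1/2)
2·[FLH] = 1/2, 2·[CLU] = 1/6
[FLH]:[CLU] = 1/2:1/6 = 3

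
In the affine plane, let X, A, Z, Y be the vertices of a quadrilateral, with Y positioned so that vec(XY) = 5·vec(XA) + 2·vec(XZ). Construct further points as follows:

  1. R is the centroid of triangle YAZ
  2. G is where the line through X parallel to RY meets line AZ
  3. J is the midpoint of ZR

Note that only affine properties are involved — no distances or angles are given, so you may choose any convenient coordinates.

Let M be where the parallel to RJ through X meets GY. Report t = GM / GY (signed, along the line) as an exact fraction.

Work in coordinates with X = (0, 0), A = (1, 0), Z = (0, 1), Y = (5, 2).
1. R is the centroid of triangle YAZ ⇒ R = (2, 1)
2. G is where the line through X parallel to RY meets line AZ ⇒ G = (3/4, 1/4)
3. J is the midpoint of ZR ⇒ J = (1, 1)
through X parallel to RJ: direction (-1, 0); meets GY at M = (1/7, 0)
M = G + t·(Y−G) with t = -1/7

t = -1/7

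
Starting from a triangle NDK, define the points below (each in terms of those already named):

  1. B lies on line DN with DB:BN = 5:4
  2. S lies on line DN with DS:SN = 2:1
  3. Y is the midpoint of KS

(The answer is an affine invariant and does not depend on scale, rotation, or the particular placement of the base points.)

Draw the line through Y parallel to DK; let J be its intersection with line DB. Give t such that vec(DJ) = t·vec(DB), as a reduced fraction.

Work in coordinates with N = (0, 0), D = (1, 0), K = (0, 1).
1. B lies on line DN with DB:BN = 5:4 ⇒ B = (4/9, 0)
2. S lies on line DN with DS:SN = 2:1 ⇒ S = (1/3, 0)
3. Y is the midpoint of KS ⇒ Y = (1/6, 1/2)
through Y parallel to DK: direction (-1, 1); meets DB at J = (2/3, 0)
J = D + t·(B−D) with t = 3/5

t = 3/5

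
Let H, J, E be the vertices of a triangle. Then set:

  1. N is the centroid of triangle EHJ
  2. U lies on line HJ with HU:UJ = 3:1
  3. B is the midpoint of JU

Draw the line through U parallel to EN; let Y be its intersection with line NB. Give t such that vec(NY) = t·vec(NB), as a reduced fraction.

Set H = (0, 0), J = (1, 0), E = (0, 1); any affine frame gives the same invariant.
1. N is the centroid of triangle EHJ ⇒ N = (1/3, 1/3)
2. U lies on line HJ with HU:UJ = 3:1 ⇒ U = (3/4, 0)
3. B is the midpoint of JU ⇒ B = (7/8, 0)
through U parallel to EN: direction (1/3, -2/3); meets NB at Y = (25/36, 1/9)
Y = N + t·(B−N) with t = 2/3

t = 2/3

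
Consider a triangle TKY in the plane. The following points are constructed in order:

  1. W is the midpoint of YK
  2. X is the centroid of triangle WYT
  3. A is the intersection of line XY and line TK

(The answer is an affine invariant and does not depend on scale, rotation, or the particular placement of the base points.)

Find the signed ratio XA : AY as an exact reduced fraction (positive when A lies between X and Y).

XA:AY = -1/2

Assign T = (0, 0), K = (1, 0), Y = (0, 1) — the answer is frame-independent, so this choice is without loss of generality.
1. W is the midpoint of YK ⇒ W = (1/2, 1/2)
2. X is the centroid of triangle WYT ⇒ X = (1/6, 1/2)
3. A is the intersection of line XY and line TK ⇒ A = (1/3, 0)
A = X + t·(Y−X) with t = -1, so XA:AY = t:(1−t) = -1:2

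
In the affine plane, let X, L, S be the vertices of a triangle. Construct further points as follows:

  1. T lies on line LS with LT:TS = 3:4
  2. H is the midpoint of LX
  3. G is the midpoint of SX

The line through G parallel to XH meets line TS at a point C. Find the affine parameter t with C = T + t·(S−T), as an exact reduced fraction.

t = 1/8

Choose coordinates X = (0, 0), L = (1, 0), S = (0, 1).
1. T lies on line LS with LT:TS = 3:4 ⇒ T = (4/7, 3/7)
2. H is the midpoint of LX ⇒ H = (1/2, 0)
3. G is the midpoint of SX ⇒ G = (0, 1/2)
through G parallel to XH: direction (1/2, 0); meets TS at C = (1/2, 1/2)
C = T + t·(S−T) with t = 1/8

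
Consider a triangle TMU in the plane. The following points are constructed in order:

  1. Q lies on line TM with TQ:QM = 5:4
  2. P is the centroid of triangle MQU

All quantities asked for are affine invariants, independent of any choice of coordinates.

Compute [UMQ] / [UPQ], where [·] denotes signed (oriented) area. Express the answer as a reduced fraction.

[UMQ]:[UPQ] = 3

Set T = (0, 0), M = (1, 0), U = (0, 1); any affine frame gives the same invariant.
1. Q lies on line TM with TQ:QM = 5:4 ⇒ Q = (5/9, 0)
2. P is the centroid of triangle MQU ⇒ P = (14/27, 1/3)
2·[UMQ] = -4/9, 2·[UPQ] = -4/27
[UMQ]:[UPQ] = -4/9:-4/27 = 3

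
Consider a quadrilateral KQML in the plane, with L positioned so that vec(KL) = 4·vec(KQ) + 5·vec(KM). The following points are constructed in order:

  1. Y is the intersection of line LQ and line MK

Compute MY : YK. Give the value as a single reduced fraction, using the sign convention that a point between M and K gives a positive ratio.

MY:YK = -8/5

Set K = (0, 0), Q = (1, 0), M = (0, 1), L = (4, 5); any affine frame gives the same invariant.
1. Y is the intersection of line LQ and line MK ⇒ Y = (0, -5/3)
Y = M + t·(K−M) with t = 8/3, so MY:YK = t:(1−t) = 8/3:-5/3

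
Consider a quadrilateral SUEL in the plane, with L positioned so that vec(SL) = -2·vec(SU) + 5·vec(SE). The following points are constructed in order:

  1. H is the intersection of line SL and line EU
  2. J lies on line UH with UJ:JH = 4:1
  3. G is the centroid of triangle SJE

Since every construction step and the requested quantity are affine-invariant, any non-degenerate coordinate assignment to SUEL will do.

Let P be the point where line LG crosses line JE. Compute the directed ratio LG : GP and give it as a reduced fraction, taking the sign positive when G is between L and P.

LG:GP = -7

Choose coordinates S = (0, 0), U = (1, 0), E = (0, 1), L = (-2, 5).
1. H is the intersection of line SL and line EU ⇒ H = (-2/3, 5/3)
2. J lies on line UH with UJ:JH = 4:1 ⇒ J = (-1/3, 4/3)
3. G is the centroid of triangle SJE ⇒ G = (-1/9, 7/9)
line LG meets JE at P = (-8/21, 29/21)
G = L + t·(P−L) with t = 7/6, so LG:GP = 7/6:-1/6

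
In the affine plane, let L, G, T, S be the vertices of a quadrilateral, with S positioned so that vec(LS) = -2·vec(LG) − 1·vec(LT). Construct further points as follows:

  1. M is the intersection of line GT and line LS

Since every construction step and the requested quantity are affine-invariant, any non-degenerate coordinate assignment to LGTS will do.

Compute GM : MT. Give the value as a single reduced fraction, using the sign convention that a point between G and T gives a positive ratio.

GM:MT = 1/2

Work in coordinates with L = (0, 0), G = (1, 0), T = (0, 1), S = (-2, -1).
1. M is the intersection of line GT and line LS ⇒ M = (2/3, 1/3)
M = G + t·(T−G) with t = 1/3, so GM:MT = t:(1−t) = 1/3:2/3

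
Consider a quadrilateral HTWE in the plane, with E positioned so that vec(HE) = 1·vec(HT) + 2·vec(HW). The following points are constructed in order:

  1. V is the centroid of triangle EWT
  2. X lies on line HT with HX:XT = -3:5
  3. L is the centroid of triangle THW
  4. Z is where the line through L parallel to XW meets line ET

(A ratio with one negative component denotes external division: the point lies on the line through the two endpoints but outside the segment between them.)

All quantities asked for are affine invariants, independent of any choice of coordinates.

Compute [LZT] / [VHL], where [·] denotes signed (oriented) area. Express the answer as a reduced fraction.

Set H = (0, 0), T = (1, 0), W = (0, 1), E = (1, 2); any affine frame gives the same invariant.
1. V is the centroid of triangle EWT ⇒ V = (2/3, 1)
2. X lies on line HT with HX:XT = -3:5 ⇒ X = (-3/2, 0)
3. L is the centroid of triangle THW ⇒ L = (1/3, 1/3)
4. Z is where the line through L parallel to XW meets line ET ⇒ Z = (1, 7/9)
2·[LZT] = -14/27, 2·[VHL] = 1/9
[LZT]:[VHL] = -14/27:1/9 = -14/3

[LZT]:[VHL] = -14/3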